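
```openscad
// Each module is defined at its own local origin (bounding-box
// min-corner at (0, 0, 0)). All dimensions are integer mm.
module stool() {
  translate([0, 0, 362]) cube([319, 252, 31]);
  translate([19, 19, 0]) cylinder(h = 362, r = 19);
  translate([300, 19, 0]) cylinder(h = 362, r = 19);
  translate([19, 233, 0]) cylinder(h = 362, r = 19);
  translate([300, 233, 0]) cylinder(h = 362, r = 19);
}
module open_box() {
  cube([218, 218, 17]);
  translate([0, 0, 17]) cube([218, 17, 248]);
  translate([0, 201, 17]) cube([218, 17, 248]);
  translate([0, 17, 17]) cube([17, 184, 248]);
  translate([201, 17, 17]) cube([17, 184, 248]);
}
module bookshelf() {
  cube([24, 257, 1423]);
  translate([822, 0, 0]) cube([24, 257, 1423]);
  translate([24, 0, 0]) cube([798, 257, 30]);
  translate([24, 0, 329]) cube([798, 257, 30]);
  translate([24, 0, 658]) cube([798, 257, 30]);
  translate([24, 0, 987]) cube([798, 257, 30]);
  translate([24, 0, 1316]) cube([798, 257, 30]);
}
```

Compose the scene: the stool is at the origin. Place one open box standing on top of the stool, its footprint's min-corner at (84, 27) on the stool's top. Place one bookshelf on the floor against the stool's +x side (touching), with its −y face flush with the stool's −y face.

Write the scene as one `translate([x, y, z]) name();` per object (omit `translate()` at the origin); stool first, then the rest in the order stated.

stool();
translate([84, 27, 393]) open_box();
translate([319, 0, 0]) bookshelf();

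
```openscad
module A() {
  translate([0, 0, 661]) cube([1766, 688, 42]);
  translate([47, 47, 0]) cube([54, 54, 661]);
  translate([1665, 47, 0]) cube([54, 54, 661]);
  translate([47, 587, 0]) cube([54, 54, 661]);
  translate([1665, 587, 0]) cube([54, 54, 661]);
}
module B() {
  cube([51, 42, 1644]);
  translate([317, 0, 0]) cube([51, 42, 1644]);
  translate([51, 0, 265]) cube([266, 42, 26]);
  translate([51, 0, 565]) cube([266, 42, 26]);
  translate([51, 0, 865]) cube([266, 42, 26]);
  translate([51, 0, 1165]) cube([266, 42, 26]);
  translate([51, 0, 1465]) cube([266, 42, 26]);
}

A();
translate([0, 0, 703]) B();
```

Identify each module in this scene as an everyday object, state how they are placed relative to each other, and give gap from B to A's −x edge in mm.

The ladder's min-x is at 0; the table's min-x is 0; gap = 0 mm.

A is a table. B is a ladder. The ladder is on top of the table. The gap from the ladder to the table's −x edge is 0 mm.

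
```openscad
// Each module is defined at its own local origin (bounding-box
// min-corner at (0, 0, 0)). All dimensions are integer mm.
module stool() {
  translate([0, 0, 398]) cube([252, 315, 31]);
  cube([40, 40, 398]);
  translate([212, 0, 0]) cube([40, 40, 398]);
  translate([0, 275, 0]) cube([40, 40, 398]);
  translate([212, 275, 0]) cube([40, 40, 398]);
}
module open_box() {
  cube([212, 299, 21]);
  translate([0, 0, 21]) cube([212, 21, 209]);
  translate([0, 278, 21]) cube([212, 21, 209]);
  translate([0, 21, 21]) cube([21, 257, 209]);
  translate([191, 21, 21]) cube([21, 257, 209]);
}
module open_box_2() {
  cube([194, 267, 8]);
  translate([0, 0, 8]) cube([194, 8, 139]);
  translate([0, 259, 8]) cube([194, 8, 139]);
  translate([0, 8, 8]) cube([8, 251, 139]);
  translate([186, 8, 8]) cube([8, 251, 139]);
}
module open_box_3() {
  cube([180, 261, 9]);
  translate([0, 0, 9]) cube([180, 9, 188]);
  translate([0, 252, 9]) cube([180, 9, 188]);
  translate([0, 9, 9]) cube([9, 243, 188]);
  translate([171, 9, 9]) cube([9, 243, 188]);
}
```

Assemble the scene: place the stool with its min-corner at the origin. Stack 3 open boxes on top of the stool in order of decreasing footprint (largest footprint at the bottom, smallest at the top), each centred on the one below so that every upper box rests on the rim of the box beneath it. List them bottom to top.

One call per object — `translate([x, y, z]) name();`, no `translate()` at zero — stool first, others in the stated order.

stool();
translate([20, 8, 429]) open_box();
translate([29, 24, 659]) open_box_2();
translate([36, 27, 806]) open_box_3();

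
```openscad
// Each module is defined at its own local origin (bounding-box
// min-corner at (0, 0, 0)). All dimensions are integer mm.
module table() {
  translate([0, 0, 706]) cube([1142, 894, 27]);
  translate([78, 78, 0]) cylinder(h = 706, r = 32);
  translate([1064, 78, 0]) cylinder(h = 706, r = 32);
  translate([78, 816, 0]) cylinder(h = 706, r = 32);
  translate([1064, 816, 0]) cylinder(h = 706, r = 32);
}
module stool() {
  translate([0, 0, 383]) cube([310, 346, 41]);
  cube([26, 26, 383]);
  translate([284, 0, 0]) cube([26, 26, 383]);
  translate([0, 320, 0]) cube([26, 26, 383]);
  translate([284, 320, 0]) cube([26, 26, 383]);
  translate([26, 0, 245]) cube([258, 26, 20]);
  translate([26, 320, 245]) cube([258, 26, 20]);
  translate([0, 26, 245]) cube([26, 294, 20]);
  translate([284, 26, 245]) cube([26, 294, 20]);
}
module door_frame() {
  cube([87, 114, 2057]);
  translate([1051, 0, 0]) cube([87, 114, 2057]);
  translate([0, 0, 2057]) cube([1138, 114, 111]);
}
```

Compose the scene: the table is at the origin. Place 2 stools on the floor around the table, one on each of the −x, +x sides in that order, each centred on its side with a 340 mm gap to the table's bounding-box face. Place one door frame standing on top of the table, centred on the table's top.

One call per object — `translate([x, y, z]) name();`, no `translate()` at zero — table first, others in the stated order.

table();
translate([-650, 274, 0]) stool();
translate([1482, 274, 0]) stool();
translate([2, 390, 733]) door_frame();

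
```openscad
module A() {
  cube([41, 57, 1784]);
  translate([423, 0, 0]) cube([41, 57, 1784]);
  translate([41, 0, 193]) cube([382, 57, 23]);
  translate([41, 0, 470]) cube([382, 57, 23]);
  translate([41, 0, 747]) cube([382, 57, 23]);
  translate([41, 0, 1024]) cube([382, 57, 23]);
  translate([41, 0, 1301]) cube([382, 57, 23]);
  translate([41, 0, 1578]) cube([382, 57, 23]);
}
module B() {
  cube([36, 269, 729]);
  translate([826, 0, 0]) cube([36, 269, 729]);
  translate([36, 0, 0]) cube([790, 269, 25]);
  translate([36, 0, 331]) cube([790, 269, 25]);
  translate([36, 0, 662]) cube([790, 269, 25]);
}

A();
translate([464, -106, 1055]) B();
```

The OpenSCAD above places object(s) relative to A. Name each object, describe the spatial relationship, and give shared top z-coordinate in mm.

Both tops at z = 1784 mm.

A is a ladder. B is a bookshelf. The bookshelf is beside the ladder with their tops flush at z = 1784. The shared top z-coordinate is 1784 mm.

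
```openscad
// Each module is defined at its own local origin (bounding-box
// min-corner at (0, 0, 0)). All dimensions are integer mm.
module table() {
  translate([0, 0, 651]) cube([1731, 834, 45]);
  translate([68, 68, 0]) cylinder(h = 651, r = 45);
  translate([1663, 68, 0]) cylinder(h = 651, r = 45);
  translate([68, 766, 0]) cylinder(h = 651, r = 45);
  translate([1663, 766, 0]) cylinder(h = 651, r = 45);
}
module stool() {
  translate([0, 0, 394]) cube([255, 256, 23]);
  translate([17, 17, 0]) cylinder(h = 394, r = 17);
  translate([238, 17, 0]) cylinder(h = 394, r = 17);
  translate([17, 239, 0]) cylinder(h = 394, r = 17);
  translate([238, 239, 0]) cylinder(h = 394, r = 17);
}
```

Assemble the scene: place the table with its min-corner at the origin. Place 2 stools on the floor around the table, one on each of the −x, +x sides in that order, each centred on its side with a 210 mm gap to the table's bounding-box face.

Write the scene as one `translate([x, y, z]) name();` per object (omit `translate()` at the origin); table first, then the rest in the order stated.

table();
translate([-465, 289, 0]) stool();
translate([1941, 289, 0]) stool();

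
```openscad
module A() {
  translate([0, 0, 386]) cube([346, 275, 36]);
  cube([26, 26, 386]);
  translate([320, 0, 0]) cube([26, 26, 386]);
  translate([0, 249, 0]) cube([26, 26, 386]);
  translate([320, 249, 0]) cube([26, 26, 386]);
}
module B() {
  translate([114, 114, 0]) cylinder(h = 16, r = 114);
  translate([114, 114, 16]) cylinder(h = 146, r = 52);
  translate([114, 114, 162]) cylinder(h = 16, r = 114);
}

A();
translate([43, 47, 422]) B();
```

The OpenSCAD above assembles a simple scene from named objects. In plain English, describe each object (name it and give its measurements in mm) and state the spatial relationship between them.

A is a four-legged stool. The seat is a 346×275×36 mm slab whose top surface is at z = 422 mm; four square legs, each 26×26 mm in cross-section, run from the floor (z = 0) to the underside of the seat, each flush with a corner of the seat.

B is a spool: two coaxial disc flanges of radius 114 mm and thickness 16 mm, joined by a core cylinder of radius 52 mm and height 146 mm. The lower flange rests on z = 0 and the three cylinders share a vertical axis.

The spool is on top of the stool.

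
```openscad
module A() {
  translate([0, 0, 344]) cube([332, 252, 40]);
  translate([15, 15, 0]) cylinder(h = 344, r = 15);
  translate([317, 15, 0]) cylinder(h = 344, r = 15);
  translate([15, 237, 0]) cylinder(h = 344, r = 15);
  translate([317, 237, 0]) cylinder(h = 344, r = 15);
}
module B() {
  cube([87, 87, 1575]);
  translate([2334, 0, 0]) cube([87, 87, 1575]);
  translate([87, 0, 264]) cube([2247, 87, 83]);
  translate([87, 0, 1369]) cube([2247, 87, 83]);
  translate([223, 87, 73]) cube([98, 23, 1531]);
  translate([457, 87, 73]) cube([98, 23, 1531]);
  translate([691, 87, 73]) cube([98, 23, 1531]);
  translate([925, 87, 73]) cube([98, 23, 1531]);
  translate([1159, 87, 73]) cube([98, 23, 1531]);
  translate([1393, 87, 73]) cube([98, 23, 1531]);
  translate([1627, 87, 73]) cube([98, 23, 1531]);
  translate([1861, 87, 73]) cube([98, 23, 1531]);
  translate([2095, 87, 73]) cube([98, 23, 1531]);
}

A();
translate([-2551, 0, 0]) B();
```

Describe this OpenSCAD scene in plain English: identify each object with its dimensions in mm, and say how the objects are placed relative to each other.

A is a simple wooden stool: a rectangular seat 332 mm (x) by 252 mm (y), 40 mm thick, top face at z = 384 mm, on four round legs, each 30 mm in diameter. The legs rest on z = 0, each leg's axis is inset half a diameter from the nearest pair of seat edges (so the leg's bounding box is flush with the corner).

B is a fence section. Two 87×87 mm posts, 1575 mm tall, stand on the floor with a clear span of 2247 mm between their inner faces. Two horizontal rails of 87×83 mm section span the gap between the posts with their undersides at z = 264 mm and z = 1369 mm, flush with the posts' −y face. 9 pickets, each 98 mm wide, 23 mm thick and 1531 mm tall, are fixed to the +y face of the rails with their bottoms at z = 73 mm, evenly spaced across the span with equal gaps (rounded down to the nearest mm) at the −x end and between each pair — any rounding remainder accumulates at the +x end.

The fence section is on the floor beside the stool on its −x side.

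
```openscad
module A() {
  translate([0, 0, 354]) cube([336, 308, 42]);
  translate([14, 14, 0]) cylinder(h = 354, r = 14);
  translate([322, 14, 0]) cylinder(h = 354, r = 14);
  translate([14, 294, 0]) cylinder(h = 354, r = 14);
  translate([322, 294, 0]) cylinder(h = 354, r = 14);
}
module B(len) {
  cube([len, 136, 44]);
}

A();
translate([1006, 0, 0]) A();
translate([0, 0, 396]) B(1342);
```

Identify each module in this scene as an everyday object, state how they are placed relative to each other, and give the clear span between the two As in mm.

Second stool starts at x = 1006; first ends at x = 336; clear span = 1006 − 336 = 670 mm.

A is a stool. B is a beam. A beam spans the tops of two stools. The clear span between the two stools is 670 mm.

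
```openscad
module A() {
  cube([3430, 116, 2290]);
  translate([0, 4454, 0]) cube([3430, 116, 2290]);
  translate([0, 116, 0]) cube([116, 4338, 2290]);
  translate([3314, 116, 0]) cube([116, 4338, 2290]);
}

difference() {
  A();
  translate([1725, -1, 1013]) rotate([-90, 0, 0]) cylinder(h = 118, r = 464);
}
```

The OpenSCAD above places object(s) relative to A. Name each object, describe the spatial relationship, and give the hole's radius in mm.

The subtracted cylinder has r = 464 mm.

A is a house frame. The house frame has a circular hole through its front wall. The hole's radius is 464 mm.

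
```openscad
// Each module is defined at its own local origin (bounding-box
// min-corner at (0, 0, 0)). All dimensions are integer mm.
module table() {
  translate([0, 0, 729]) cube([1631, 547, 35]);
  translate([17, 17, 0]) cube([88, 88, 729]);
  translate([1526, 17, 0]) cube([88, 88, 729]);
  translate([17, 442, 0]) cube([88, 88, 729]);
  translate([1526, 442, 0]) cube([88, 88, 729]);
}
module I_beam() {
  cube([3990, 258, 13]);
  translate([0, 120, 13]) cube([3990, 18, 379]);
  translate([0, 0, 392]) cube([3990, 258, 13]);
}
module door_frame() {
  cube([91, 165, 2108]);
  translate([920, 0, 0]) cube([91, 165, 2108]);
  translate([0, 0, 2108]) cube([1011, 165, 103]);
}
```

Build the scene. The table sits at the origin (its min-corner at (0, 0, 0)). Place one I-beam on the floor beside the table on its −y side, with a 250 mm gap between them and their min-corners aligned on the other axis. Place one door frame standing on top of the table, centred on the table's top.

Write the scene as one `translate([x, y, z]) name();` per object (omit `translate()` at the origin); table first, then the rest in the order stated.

table();
translate([0, -508, 0]) I_beam();
translate([310, 191, 764]) door_frame();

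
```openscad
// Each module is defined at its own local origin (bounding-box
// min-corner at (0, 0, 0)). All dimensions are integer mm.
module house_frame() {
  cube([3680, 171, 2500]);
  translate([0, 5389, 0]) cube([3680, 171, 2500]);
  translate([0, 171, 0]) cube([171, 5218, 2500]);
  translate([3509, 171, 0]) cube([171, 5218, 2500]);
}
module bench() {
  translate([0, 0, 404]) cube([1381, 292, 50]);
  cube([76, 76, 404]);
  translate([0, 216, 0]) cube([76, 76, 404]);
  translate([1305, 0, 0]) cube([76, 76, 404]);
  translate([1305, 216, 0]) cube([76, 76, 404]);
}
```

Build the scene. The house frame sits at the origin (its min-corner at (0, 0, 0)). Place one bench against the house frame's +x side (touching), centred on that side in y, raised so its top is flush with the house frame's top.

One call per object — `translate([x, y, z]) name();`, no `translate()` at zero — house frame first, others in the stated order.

house_frame();
translate([3680, 2634, 2046]) bench();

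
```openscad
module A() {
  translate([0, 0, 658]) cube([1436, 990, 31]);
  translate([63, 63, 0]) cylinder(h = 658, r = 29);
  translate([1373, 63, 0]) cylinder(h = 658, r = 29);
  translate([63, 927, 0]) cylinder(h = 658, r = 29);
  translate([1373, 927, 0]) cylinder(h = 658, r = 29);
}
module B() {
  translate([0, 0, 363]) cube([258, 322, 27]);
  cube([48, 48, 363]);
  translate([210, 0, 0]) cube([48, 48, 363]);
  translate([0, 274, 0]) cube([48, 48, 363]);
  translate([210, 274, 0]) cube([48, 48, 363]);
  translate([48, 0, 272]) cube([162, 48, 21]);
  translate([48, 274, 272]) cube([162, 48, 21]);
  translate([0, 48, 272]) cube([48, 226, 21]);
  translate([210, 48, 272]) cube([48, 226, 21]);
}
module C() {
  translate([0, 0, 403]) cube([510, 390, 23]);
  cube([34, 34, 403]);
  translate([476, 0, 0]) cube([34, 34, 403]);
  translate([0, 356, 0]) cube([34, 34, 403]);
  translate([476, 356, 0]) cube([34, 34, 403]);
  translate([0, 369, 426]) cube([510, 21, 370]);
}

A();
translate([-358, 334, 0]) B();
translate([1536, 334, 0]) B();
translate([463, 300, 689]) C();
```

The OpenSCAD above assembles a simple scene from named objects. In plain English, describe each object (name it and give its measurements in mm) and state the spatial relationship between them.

A is a table with a 1436×990 mm rectangular top, 31 mm thick, top surface at z = 689 mm, supported by four round legs of 58 mm diameter, each leg's bounding box inset 34 mm from the nearest pair of top edges, running from the floor.

B is a simple wooden stool: a rectangular seat 258 mm (x) by 322 mm (y), 27 mm thick, top face at z = 390 mm, on four square legs, each 48×48 mm in cross-section. The legs rest on z = 0, each flush with a corner of the seat. Four stretchers, 48 mm wide and 21 mm tall, connect adjacent legs with their undersides at z = 272 mm, each running between the inner faces of the legs it joins and aligned with the legs' outer faces on the other axis.

C is a chair: 510×390 mm seat, 23 mm thick, top at z = 426 mm, on four 34 mm square corner legs flush with the seat edges. A 21 mm thick backrest slab spans the full seat width, extending 370 mm above the seat top, its back face flush with the seat's +y edge.

Two stools sit around the table at the −x, +x sides. The chair is on top of the table, centred.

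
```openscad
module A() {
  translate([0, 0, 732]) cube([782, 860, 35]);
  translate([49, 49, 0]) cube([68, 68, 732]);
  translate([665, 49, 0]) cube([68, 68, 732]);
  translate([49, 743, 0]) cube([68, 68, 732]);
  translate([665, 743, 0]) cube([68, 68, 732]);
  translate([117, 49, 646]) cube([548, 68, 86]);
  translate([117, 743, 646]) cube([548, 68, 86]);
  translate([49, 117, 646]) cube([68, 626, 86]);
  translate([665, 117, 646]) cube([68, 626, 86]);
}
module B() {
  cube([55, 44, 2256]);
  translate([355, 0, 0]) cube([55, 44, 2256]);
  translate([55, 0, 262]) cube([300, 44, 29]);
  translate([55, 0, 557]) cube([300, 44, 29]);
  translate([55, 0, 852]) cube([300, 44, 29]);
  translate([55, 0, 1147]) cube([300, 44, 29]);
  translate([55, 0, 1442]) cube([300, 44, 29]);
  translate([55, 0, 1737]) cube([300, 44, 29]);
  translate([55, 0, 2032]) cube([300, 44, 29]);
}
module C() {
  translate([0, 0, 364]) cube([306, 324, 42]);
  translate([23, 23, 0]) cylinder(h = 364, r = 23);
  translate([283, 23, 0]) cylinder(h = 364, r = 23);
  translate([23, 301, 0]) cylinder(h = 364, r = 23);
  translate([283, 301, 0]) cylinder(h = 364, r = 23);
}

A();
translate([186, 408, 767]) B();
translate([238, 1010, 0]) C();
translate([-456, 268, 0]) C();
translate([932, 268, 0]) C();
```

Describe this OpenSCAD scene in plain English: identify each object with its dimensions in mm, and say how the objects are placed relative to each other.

A is a rectangular dining table. The top is 782×860×35 mm with its upper surface at z = 767 mm. It stands on four 68×68 mm square legs, each inset 49 mm from the nearest pair of top edges, running from the floor to the underside of the top. Four apron rails, 68 mm thick and 86 mm tall, run between adjacent legs with their top edges flush with the underside of the top and their outer faces flush with the legs' outer faces.

B is a straight ladder. Two 55×44 mm vertical rails, 2256 mm tall, stand 410 mm apart (outside-to-outside) with their front faces coplanar on the −y side. 7 rungs, each 44 mm deep and 29 mm tall, span between the inner faces of the rails, front faces flush with the rails. The lowest rung's underside is at z = 262 mm and rungs are spaced 295 mm apart (underside to underside).

C is a four-legged stool. The seat is 306×324 mm, 42 mm thick, top at z = 406 mm. It stands on four round legs, each 46 mm in diameter, from z = 0 to the seat underside, each leg's axis is inset half a diameter from the nearest pair of seat edges (so the leg's bounding box is flush with the corner).

The ladder is on top of the table, centred. Three stools sit around the table at the +y, −x, +x sides.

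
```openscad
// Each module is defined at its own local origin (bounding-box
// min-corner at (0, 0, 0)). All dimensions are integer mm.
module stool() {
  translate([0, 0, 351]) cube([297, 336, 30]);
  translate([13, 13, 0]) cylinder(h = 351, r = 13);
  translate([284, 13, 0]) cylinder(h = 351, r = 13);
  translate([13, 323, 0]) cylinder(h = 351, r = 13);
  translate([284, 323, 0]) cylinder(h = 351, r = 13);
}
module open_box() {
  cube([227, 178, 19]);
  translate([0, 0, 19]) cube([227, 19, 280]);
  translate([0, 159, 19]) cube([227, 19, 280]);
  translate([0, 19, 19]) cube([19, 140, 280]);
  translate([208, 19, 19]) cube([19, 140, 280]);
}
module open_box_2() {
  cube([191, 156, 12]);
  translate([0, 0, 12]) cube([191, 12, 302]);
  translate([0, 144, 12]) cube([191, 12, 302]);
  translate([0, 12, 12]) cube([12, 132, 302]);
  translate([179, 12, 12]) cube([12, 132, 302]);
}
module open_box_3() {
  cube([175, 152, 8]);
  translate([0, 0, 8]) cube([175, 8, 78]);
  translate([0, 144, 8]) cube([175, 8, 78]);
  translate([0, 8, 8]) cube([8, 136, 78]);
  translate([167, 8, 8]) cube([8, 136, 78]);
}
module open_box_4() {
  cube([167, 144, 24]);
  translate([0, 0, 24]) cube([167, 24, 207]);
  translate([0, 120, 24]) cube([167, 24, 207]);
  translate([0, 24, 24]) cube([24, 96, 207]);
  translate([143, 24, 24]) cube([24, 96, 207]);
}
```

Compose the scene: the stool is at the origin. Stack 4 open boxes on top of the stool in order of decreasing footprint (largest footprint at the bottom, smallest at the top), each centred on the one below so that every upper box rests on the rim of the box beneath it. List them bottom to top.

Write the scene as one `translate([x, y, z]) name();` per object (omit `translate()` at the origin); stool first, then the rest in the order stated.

stool();
translate([35, 79, 381]) open_box();
translate([53, 90, 680]) open_box_2();
translate([61, 92, 994]) open_box_3();
translate([65, 96, 1080]) open_box_4();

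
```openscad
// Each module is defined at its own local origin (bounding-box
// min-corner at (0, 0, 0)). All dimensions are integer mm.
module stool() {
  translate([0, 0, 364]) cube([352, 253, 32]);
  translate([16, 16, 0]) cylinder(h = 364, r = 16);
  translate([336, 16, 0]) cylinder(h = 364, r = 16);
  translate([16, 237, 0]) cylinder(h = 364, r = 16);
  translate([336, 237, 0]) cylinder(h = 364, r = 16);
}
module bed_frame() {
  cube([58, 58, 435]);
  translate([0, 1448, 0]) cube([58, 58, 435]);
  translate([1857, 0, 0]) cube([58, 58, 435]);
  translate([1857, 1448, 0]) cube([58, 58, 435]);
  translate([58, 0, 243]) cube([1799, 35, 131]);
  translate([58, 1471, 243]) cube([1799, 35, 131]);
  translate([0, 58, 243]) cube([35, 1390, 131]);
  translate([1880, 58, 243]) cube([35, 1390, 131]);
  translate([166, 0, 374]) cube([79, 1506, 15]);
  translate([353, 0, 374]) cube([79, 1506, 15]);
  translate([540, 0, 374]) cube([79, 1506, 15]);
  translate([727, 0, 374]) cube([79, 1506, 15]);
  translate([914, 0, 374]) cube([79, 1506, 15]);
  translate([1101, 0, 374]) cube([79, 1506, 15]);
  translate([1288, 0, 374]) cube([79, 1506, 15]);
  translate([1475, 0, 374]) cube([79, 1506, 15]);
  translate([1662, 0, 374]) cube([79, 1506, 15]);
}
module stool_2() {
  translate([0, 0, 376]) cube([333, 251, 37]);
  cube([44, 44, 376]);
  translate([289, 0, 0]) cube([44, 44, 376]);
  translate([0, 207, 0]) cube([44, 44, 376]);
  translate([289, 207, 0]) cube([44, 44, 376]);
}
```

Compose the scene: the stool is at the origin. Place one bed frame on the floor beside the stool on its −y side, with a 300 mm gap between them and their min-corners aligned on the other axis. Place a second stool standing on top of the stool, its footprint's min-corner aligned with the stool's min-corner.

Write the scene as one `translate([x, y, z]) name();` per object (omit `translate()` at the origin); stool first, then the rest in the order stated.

stool();
translate([0, -1806, 0]) bed_frame();
translate([0, 0, 396]) stool_2();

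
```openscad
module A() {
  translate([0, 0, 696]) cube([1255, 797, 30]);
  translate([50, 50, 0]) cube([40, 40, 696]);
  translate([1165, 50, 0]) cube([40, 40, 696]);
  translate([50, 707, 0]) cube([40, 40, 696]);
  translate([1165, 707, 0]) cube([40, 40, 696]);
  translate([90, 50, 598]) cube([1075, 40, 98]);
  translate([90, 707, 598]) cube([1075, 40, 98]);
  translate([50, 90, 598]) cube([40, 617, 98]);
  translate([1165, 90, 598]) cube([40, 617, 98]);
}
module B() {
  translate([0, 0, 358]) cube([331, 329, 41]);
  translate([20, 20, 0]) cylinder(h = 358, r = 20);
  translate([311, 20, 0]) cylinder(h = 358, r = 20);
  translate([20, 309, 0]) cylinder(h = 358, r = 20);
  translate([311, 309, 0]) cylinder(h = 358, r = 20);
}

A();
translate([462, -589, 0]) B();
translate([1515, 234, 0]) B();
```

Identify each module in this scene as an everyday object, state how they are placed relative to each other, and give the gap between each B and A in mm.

A is a table. B is a stool. Two stools sit around the table at the −y, +x sides. The gap between each stool and the table is 260 mm.

Each stool's nearest face is 260 mm from the table's bounding box.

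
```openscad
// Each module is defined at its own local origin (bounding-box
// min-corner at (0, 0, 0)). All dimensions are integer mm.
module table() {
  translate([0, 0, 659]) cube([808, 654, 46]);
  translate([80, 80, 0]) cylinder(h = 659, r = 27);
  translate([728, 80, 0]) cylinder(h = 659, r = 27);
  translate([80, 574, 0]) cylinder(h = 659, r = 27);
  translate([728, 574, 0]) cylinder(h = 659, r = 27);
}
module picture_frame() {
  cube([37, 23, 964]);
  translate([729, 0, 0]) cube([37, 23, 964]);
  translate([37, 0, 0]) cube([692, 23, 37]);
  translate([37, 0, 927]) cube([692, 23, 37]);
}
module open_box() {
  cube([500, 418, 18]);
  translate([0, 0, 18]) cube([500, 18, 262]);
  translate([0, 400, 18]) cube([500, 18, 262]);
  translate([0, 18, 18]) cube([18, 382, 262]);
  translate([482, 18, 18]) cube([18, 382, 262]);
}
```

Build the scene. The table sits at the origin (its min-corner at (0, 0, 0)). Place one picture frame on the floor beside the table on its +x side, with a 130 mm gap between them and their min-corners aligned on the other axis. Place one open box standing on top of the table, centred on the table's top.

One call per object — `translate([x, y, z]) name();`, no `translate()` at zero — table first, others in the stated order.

table();
translate([938, 0, 0]) picture_frame();
translate([154, 118, 705]) open_box();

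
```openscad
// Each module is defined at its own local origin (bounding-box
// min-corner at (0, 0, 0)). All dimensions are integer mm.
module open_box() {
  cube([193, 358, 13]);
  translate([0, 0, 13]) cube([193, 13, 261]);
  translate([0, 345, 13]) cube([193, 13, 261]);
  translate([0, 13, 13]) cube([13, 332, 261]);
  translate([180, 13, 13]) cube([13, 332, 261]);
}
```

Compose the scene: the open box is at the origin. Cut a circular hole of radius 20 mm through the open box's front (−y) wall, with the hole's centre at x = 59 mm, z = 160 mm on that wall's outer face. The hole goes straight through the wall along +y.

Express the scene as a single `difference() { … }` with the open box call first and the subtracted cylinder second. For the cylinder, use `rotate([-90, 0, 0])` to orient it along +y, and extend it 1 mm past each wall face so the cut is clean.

difference() {
  open_box();
  translate([59, -1, 160]) rotate([-90, 0, 0]) cylinder(h = 15, r = 20);
}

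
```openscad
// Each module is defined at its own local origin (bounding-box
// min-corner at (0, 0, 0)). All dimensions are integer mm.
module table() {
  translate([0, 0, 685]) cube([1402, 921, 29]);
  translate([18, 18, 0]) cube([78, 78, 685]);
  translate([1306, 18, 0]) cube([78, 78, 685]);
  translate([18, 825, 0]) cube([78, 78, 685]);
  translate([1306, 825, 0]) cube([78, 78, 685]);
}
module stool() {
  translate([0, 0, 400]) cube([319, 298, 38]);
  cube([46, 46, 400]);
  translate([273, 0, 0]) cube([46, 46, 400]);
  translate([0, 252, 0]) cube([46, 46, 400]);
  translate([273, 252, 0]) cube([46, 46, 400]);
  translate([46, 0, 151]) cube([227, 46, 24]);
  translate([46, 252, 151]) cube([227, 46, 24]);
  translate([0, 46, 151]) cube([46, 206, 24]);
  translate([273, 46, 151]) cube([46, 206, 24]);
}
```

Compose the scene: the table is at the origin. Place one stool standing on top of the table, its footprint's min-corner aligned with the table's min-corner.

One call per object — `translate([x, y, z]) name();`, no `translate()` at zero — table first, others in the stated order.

table();
translate([0, 0, 714]) stool();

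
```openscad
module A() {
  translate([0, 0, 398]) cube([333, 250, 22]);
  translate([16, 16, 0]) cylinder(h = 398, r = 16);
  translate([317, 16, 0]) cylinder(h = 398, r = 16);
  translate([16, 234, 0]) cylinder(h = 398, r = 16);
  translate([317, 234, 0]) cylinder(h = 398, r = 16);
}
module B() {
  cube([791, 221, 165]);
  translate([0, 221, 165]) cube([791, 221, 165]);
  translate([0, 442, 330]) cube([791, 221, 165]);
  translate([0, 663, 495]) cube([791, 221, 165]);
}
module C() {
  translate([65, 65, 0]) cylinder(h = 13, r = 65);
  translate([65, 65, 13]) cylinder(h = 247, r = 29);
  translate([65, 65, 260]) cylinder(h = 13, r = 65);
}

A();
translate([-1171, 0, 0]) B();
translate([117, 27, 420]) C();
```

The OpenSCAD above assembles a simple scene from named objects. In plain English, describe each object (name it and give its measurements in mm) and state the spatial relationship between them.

A is a simple wooden stool: a rectangular seat 333 mm (x) by 250 mm (y), 22 mm thick, top face at z = 420 mm, on four round legs, each 32 mm in diameter. The legs rest on z = 0, each leg's axis is inset half a diameter from the nearest pair of seat edges (so the leg's bounding box is flush with the corner).

B is a run of 4 identical solid stair steps. Each tread is 791×221 mm and each step block is 165 mm high. Step 1 rests on the floor; step k is offset from step 1 by (k−1)×221 mm in y and (k−1)×165 mm in z.

C is a spool: two coaxial disc flanges of radius 65 mm and thickness 13 mm, joined by a core cylinder of radius 29 mm and height 247 mm. The lower flange rests on z = 0 and the three cylinders share a vertical axis.

The staircase is on the floor beside the stool on its −x side. The spool is on top of the stool.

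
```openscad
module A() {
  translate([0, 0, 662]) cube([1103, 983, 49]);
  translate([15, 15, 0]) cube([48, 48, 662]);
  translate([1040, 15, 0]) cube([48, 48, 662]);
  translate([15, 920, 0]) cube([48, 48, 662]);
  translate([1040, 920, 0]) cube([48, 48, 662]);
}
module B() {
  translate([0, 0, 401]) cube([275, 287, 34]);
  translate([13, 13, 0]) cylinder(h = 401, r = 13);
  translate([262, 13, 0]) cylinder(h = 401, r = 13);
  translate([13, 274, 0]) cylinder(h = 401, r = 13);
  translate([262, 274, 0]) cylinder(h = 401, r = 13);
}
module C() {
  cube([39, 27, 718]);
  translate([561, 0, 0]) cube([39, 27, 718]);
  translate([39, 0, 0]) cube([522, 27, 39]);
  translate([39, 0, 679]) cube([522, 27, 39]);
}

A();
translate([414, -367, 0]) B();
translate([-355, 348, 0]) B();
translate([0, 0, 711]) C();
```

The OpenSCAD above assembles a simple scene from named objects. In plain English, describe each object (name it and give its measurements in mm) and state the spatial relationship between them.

A is a rectangular dining table. The top is 1103×983×49 mm with its upper surface at z = 711 mm. It stands on four 48×48 mm square legs, each inset 15 mm from the nearest pair of top edges, running from the floor to the underside of the top.

B is a four-legged stool. The seat is a 275×287×34 mm slab whose top surface is at z = 435 mm; four round legs, each 26 mm in diameter, run from the floor (z = 0) to the underside of the seat, each leg's axis is inset half a diameter from the nearest pair of seat edges (so the leg's bounding box is flush with the corner).

C is a rectangular picture frame lying in the x–z plane (depth along y). The opening is 522 mm wide (x) by 640 mm tall (z), surrounded by a border 39 mm wide on all four sides. The frame is 27 mm deep and is made of two full-height vertical stiles with two horizontal rails fitted between them.

Two stools sit around the table at the −y, −x sides. The picture frame is on top of the table.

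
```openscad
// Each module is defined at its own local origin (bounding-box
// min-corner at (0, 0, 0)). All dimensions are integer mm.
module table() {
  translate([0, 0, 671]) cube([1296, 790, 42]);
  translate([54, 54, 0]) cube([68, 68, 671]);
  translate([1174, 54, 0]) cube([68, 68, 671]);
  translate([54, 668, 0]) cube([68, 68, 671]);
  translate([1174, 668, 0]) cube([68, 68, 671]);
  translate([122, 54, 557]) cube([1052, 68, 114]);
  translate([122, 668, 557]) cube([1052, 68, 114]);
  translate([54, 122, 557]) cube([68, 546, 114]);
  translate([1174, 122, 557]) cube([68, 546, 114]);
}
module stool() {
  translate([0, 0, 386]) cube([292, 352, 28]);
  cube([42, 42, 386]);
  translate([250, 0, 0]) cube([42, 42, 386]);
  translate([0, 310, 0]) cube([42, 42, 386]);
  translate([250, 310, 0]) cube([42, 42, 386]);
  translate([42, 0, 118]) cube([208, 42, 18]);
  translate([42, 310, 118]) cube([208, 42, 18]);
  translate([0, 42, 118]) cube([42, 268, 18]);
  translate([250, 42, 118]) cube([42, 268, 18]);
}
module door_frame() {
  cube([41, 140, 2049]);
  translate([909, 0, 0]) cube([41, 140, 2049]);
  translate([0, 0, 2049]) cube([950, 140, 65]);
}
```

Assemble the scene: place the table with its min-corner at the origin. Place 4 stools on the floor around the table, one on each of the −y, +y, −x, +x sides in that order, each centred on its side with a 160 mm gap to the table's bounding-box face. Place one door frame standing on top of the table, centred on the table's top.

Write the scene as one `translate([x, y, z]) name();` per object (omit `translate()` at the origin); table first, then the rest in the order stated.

table();
translate([502, -512, 0]) stool();
translate([502, 950, 0]) stool();
translate([-452, 219, 0]) stool();
translate([1456, 219, 0]) stool();
translate([173, 325, 713]) door_frame();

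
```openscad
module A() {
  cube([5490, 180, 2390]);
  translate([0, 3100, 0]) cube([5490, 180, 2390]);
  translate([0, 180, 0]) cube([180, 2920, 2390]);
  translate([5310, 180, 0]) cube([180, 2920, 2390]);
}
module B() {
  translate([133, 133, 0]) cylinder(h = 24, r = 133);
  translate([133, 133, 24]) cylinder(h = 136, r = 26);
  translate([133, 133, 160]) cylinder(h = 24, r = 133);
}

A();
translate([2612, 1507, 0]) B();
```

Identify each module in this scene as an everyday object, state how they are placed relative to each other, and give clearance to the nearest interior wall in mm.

A is a house frame. B is a spool. The spool sits inside the house frame, centred. The clearance to the nearest interior wall is 1327 mm.

Clearances: x = 2432, y = 1327; minimum 1327 mm.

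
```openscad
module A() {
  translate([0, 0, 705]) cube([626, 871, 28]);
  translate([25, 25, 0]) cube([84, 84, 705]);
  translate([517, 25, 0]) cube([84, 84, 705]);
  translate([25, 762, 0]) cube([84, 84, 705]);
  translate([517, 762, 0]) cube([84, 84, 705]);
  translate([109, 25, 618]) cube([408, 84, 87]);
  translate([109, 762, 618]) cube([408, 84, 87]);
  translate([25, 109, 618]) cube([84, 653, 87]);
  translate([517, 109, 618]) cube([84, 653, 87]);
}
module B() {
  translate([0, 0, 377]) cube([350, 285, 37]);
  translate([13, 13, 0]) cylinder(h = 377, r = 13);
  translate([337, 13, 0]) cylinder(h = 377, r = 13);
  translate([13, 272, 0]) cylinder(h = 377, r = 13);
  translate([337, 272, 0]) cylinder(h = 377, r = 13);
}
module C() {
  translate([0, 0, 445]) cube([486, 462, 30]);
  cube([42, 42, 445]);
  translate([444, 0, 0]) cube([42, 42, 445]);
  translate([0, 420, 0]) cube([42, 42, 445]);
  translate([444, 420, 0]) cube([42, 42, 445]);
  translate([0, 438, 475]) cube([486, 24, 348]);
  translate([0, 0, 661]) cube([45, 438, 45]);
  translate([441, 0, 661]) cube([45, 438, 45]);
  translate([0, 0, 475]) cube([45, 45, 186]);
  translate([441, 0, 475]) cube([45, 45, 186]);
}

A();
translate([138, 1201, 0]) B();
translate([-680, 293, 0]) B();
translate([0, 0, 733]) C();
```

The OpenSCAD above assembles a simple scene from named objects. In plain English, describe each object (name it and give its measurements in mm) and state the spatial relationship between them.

A is a rectangular dining table. The top is 626×871×28 mm with its upper surface at z = 733 mm. It stands on four 84×84 mm square legs, each inset 25 mm from the nearest pair of top edges, running from the floor to the underside of the top. Four apron rails, 84 mm thick and 87 mm tall, run between adjacent legs with their top edges flush with the underside of the top and their outer faces flush with the legs' outer faces.

B is a simple wooden stool: a rectangular seat 350 mm (x) by 285 mm (y), 37 mm thick, top face at z = 414 mm, on four round legs, each 26 mm in diameter. The legs rest on z = 0, each leg's axis is inset half a diameter from the nearest pair of seat edges (so the leg's bounding box is flush with the corner).

C is a chair. The seat is a 486×462×30 mm slab with its top at z = 475 mm, on four 42×42 mm corner legs (flush with the seat edges, standing on z = 0). A flat backrest 24 mm thick, 348 mm tall, spans the full seat width and rises from the seat top along its +y edge, rear face flush with the rear of the seat. Two armrests of 45×45 mm section run along each side from the seat's front edge to the front of the backrest, top faces 231 mm above the seat top and outer faces flush with the seat's x-edges; a 45×45 mm post under the front of each armrest stands on the seat at the front corner.

Two stools sit around the table at the +y, −x sides. The chair is on top of the table.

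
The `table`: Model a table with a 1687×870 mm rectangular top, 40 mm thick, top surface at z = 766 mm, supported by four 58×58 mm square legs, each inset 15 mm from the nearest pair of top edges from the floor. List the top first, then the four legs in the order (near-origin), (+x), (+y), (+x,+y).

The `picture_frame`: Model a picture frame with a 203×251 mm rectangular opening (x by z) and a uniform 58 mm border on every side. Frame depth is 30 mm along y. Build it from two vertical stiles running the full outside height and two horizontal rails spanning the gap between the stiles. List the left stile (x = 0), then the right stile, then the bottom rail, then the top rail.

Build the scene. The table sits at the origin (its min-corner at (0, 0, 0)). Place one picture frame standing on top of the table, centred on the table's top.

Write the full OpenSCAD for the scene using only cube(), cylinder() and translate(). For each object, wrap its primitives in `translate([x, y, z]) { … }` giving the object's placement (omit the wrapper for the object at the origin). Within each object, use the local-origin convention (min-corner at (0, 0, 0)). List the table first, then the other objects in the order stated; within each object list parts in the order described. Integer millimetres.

translate([0, 0, 726]) cube([1687, 870, 40]);
translate([15, 15, 0]) cube([58, 58, 726]);
translate([1614, 15, 0]) cube([58, 58, 726]);
translate([15, 797, 0]) cube([58, 58, 726]);
translate([1614, 797, 0]) cube([58, 58, 726]);
translate([684, 420, 766]) {
  cube([58, 30, 367]);
  translate([261, 0, 0]) cube([58, 30, 367]);
  translate([58, 0, 0]) cube([203, 30, 58]);
  translate([58, 0, 309]) cube([203, 30, 58]);
}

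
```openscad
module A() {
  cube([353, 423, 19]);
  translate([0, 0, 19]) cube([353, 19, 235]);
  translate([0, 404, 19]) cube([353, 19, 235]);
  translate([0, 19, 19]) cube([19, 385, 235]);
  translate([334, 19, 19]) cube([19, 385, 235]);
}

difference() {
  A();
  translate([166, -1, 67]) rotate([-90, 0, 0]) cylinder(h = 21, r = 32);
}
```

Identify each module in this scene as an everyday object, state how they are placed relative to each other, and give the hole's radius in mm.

The subtracted cylinder has r = 32 mm.

A is an open box. The open box has a circular hole through its front wall. The hole's radius is 32 mm.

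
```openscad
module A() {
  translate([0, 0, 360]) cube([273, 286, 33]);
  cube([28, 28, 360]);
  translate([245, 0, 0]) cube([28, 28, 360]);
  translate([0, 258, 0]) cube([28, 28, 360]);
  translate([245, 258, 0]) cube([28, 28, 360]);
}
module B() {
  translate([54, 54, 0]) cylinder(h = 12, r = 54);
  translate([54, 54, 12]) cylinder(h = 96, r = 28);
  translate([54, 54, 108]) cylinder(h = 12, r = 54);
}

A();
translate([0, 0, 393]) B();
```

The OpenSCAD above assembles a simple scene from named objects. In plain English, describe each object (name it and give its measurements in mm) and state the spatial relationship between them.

A is a four-legged stool. The seat is a 273×286×33 mm slab whose top surface is at z = 393 mm; four square legs, each 28×28 mm in cross-section, run from the floor (z = 0) to the underside of the seat, each flush with a corner of the seat.

B is a spool: two coaxial disc flanges of radius 54 mm and thickness 12 mm, joined by a core cylinder of radius 28 mm and height 96 mm. The lower flange rests on z = 0 and the three cylinders share a vertical axis.

The spool is on top of the stool.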